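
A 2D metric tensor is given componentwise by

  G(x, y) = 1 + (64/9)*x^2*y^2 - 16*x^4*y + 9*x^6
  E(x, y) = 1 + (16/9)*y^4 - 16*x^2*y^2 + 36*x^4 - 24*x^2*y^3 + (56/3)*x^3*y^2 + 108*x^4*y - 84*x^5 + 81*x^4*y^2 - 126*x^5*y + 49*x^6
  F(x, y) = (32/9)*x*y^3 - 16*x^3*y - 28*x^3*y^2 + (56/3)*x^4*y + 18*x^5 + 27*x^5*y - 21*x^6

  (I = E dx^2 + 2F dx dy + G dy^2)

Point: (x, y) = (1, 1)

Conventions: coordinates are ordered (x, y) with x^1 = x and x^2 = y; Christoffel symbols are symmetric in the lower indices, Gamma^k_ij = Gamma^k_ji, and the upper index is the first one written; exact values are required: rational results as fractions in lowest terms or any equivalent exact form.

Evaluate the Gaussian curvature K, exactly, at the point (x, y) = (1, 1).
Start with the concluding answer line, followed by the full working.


Answer: K = -5193/168100

E = 409/9, F = 20/9, G = 10/9, EG - F^2 = 410/9 at the point
E_x = 120, E_y = 760/9, F_x = 407/9, F_y = -47/3, G_x = 38/9, G_y = -16/9
E_yy = 134/3, F_xy = 13/3, G_xx = 830/9
Compute both Brioschi determinants and normalise by (EG - F^2)^2.
M1 = [[-E_yy/2 + F_xy - G_xx/2, E_x/2, F_x - E_y/2], [F_y - G_x/2, E, F], [G_y/2, F, G]] = [[-577/9, 60, 3], [-160/9, 409/9, 20/9], [-8/9, 20/9, 10/9]]; det M1 = -149954/81
M2 = [[0, E_y/2, G_x/2], [E_y/2, E, F], [G_x/2, F, G]] = [[0, 380/9, 19/9], [380/9, 409/9, 20/9], [19/9, 20/9, 10/9]]; det M2 = -144761/81
det M1 - det M2 = -577/9; K = -577/9 / (410/9)^2 = -5193/168100


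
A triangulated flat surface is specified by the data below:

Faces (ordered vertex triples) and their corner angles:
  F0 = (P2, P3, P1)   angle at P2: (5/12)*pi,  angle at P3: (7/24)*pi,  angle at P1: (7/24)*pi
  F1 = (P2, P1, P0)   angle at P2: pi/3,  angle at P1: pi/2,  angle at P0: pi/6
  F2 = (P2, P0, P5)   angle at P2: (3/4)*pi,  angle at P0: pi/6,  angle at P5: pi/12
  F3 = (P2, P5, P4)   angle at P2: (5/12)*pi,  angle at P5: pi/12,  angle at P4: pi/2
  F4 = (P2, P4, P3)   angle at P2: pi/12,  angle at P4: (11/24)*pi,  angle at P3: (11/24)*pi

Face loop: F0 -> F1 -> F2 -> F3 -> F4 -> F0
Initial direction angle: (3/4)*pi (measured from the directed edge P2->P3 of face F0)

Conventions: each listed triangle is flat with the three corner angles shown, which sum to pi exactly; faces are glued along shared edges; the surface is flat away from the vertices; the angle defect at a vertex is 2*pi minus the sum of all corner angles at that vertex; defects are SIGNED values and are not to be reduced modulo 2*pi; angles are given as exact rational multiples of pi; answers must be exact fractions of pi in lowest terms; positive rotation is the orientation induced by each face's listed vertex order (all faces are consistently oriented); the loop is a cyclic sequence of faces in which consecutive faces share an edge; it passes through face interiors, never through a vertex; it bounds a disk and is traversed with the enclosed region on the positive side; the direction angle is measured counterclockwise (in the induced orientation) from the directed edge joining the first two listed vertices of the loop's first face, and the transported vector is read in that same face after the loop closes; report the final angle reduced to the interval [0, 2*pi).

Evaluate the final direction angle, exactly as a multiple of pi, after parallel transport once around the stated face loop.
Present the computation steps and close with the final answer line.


enclosed vertex P2: corner angles sum to 2*pi, defect = 2*pi - 2*pi = 0
summing the enclosed defects onto the initial angle, mod 2*pi in the induced orientation:
final angle = (3/4)*pi + 0 = (3/4)*pi (mod 2*pi)

Answer: final direction angle = (3/4)*pi


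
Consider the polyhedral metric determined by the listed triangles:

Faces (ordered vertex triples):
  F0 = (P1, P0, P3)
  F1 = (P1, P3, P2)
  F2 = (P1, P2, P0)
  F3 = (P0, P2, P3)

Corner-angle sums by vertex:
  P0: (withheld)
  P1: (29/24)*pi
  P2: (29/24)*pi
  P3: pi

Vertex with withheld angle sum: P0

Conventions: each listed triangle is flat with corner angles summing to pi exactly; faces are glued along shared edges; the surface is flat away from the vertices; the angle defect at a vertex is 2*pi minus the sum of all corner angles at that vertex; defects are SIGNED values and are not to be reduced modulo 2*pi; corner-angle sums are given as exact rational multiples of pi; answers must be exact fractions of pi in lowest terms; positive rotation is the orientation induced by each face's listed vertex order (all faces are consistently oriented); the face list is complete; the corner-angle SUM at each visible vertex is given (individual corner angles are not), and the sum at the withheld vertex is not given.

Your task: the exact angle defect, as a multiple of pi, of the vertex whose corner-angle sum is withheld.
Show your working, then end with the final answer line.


V = 4, E = 6, F = 4; chi = V - E + F = 2
Gauss-Bonnet: total defect = 2*pi*chi = 4*pi; visible defects sum to (31/12)*pi

Answer: defect(P0) = (17/12)*pi


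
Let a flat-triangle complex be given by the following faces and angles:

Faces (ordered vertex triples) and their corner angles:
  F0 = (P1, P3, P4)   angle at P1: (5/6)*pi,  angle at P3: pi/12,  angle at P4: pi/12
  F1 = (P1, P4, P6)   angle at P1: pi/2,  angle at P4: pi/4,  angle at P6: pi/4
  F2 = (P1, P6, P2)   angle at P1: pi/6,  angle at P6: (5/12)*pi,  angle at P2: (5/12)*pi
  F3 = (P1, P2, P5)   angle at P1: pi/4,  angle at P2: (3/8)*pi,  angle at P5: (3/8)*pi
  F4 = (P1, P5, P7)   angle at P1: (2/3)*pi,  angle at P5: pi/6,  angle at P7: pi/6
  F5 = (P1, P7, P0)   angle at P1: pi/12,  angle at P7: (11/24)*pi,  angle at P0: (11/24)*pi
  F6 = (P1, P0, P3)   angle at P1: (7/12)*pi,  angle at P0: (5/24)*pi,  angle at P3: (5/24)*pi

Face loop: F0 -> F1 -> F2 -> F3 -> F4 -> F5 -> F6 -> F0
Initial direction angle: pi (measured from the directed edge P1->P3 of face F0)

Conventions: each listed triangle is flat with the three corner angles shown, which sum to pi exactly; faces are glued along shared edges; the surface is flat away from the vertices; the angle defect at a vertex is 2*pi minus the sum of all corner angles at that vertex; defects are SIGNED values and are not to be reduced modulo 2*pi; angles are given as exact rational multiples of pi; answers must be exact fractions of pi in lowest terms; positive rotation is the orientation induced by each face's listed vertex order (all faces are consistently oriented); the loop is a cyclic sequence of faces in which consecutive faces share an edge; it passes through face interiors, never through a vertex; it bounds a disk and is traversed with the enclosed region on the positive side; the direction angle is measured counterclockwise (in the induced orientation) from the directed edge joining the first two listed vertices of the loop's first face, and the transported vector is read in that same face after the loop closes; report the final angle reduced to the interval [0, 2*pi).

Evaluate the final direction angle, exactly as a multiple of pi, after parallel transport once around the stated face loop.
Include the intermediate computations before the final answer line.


enclosed vertex P1: corner angles sum to (37/12)*pi, defect = 2*pi - (37/12)*pi = (-13/12)*pi
summing the enclosed defects onto the initial angle, mod 2*pi in the induced orientation:
final angle = pi - (13/12)*pi = (23/12)*pi (mod 2*pi)

Answer: final direction angle = (23/12)*pi


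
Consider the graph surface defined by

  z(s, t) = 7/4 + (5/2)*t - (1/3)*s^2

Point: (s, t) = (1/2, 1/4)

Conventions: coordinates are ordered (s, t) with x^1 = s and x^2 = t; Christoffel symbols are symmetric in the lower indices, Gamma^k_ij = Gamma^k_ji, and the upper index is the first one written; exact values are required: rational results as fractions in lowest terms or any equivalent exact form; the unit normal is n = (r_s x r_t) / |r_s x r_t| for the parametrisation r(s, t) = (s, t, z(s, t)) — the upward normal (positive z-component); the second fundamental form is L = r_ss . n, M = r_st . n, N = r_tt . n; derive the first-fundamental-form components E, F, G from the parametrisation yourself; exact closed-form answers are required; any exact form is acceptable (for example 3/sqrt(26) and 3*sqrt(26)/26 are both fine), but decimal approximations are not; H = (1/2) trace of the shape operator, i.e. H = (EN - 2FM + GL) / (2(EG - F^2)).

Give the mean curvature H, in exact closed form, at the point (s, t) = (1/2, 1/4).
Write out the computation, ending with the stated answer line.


z_s = -1/3, z_t = 5/2, z_ss = -2/3, z_st = 0, z_tt = 0
E = 10/9, F = -5/6, G = 29/4; answer radicand W^2 = 265/36
unnormalised second-form numerators: l = -2/3, m = 0, n = 0; L = l/sqrt(265/36), and similarly M = m/sqrt(W^2), N = n/sqrt(W^2)
H = (E*n - 2*F*m + G*l) / (2*(EG - F^2)*sqrt(W^2)); E*n - 2*F*m + G*l = -29/6, EG - F^2 = 265/36, so H = (-87/265)/sqrt(265/36)

Answer: H = -522*sqrt(265)/70225


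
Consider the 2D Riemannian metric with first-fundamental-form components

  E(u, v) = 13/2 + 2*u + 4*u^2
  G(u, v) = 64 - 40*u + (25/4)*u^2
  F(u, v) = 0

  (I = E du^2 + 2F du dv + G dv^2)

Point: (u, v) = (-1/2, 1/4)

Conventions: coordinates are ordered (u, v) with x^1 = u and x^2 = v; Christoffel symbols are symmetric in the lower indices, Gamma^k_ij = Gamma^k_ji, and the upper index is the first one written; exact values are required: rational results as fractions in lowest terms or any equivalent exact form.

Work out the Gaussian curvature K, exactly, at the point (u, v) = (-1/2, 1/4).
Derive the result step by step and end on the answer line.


E = 13/2, F = 0, G = 1369/16, EG - F^2 = 17797/32 at the point
E_u = -2, E_v = 0, F_u = 0, F_v = 0, G_u = -185/4, G_v = 0
E_vv = 0, F_uv = 0, G_uu = 25/2
Evaluate Brioschi's two determinant matrices M1, M2 and divide by (EG - F^2)^2.
M1 = [[-E_vv/2 + F_uv - G_uu/2, E_u/2, F_u - E_v/2], [F_v - G_u/2, E, F], [G_v/2, F, G]] = [[-25/4, -1, 0], [185/8, 13/2, 0], [0, 0, 1369/16]]; det M1 = -47915/32
M2 = [[0, E_v/2, G_u/2], [E_v/2, E, F], [G_u/2, F, G]] = [[0, 0, -185/8], [0, 13/2, 0], [-185/8, 0, 1369/16]]; det M2 = -444925/128
det M1 - det M2 = 253265/128; K = 253265/128 / (17797/32)^2 = 40/6253

Answer: K = 40/6253


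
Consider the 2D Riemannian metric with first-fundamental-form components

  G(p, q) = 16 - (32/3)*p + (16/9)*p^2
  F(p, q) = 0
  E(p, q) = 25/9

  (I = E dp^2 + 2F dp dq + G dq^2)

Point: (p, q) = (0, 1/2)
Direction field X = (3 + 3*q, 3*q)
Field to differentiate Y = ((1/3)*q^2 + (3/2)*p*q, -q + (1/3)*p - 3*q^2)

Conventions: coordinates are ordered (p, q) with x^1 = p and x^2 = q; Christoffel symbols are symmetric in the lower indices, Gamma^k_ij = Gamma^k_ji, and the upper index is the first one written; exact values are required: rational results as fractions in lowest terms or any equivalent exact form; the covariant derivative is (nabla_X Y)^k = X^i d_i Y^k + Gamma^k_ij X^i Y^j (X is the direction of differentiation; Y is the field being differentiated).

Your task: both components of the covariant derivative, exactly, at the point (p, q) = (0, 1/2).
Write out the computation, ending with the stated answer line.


E = 25/9, F = 0, G = 16 at the point
E_p = 0, E_q = 0, F_p = 0, F_q = 0, G_p = -32/3, G_q = 0
EG - F^2 = 400/9;  g^inv = (9/400) * [[16, 0], [0, 25/9]]
first-kind symbols [ij,l] = (1/2)(d_i g_jl + d_j g_il - d_l g_ij): [pp,p] = E_p/2 = 0, [pp,q] = F_p - E_q/2 = 0, [pq,p] = E_q/2 = 0, [pq,q] = G_p/2 = -16/3, [qq,p] = F_q - G_p/2 = 16/3, [qq,q] = G_q/2 = 0
Gamma^p_ij = (G*[ij,p] - F*[ij,q])/(EG - F^2), Gamma^q_ij = (E*[ij,q] - F*[ij,p])/(EG - F^2)
Gamma_ppp = 0, Gamma_ppq = 0, Gamma_pqq = 48/25, Gamma_qpp = 0, Gamma_qpq = -1/3, Gamma_qqq = 0
X = (9/2, 3/2), Y = (1/12, -5/4) at the point

Answer: (nabla_X Y)^p = 11/40, (nabla_X Y)^q = -8/3


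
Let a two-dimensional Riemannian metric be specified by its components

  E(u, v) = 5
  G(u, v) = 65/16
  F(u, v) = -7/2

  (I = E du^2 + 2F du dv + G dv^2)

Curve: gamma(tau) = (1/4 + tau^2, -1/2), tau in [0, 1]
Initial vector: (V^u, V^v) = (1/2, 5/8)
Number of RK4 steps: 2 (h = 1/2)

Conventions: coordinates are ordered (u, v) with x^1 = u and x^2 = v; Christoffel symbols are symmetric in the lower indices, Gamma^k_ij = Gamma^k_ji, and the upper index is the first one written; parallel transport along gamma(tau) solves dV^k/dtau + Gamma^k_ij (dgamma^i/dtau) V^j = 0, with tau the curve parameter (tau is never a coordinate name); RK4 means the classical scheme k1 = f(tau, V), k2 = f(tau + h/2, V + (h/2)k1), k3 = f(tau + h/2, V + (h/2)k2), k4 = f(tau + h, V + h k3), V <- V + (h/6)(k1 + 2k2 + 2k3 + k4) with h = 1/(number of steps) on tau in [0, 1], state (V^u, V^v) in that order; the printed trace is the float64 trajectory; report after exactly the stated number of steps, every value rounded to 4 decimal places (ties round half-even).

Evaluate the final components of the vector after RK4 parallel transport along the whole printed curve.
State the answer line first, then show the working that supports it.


Answer: V^u = 0.5000, V^v = 0.6250

gamma'(tau) = (2*tau, 0); f(tau, V)^k = -Gamma^k_ij(gamma(tau)) gamma'^i(tau) V^j; h = 1/2; intermediate values shown to 6 dp
curve data and Christoffel symbols at the stage parameters:
  tau = 0.000000: gamma = (0.250000, -0.500000), gamma' = (0.000000, 0.000000); Gamma_uuu = 0.000000, Gamma_uuv = 0.000000, Gamma_uvv = 0.000000, Gamma_vuu = 0.000000, Gamma_vuv = 0.000000, Gamma_vvv = 0.000000
  tau = 0.250000: gamma = (0.312500, -0.500000), gamma' = (0.500000, 0.000000); Gamma_uuu = 0.000000, Gamma_uuv = 0.000000, Gamma_uvv = 0.000000, Gamma_vuu = 0.000000, Gamma_vuv = 0.000000, Gamma_vvv = 0.000000
  tau = 0.500000: gamma = (0.500000, -0.500000), gamma' = (1.000000, 0.000000); Gamma_uuu = 0.000000, Gamma_uuv = 0.000000, Gamma_uvv = 0.000000, Gamma_vuu = 0.000000, Gamma_vuv = 0.000000, Gamma_vvv = 0.000000
  tau = 0.750000: gamma = (0.812500, -0.500000), gamma' = (1.500000, 0.000000); Gamma_uuu = 0.000000, Gamma_uuv = 0.000000, Gamma_uvv = 0.000000, Gamma_vuu = 0.000000, Gamma_vuv = 0.000000, Gamma_vvv = 0.000000
  tau = 1.000000: gamma = (1.250000, -0.500000), gamma' = (2.000000, 0.000000); Gamma_uuu = 0.000000, Gamma_uuv = 0.000000, Gamma_uvv = 0.000000, Gamma_vuu = 0.000000, Gamma_vuv = 0.000000, Gamma_vvv = 0.000000
step 0: V^u = 0.5000, V^v = 0.6250
step 1: k1 = (0.000000, 0.000000), k2 = (0.000000, 0.000000), k3 = (0.000000, 0.000000), k4 = (0.000000, 0.000000); V <- V + (h/6)(k1 + 2k2 + 2k3 + k4): V^u = 0.5000, V^v = 0.6250
step 2: k1 = (0.000000, 0.000000), k2 = (0.000000, 0.000000), k3 = (0.000000, 0.000000), k4 = (0.000000, 0.000000); V <- V + (h/6)(k1 + 2k2 + 2k3 + k4): V^u = 0.5000, V^v = 0.6250


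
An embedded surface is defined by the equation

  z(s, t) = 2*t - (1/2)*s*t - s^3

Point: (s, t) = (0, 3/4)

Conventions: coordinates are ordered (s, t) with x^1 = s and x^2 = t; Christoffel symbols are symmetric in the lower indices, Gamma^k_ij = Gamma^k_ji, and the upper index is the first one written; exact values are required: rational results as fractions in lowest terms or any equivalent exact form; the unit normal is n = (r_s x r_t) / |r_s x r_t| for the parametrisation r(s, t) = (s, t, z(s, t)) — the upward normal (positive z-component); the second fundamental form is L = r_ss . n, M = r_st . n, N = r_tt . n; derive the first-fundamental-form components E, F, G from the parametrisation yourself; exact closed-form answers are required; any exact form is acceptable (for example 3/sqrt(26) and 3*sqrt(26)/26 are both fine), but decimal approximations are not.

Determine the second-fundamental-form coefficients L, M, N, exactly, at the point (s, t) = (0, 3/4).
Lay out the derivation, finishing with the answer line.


z_s = -3/8, z_t = 2, z_ss = 0, z_st = -1/2, z_tt = 0
E = 73/64, F = -3/4, G = 5; answer radicand W^2 = 329/64
unnormalised second-form numerators: l = 0, m = -1/2, n = 0; L = l/sqrt(329/64), and similarly M = m/sqrt(W^2), N = n/sqrt(W^2)

Answer: L = 0, M = -4*sqrt(329)/329, N = 0


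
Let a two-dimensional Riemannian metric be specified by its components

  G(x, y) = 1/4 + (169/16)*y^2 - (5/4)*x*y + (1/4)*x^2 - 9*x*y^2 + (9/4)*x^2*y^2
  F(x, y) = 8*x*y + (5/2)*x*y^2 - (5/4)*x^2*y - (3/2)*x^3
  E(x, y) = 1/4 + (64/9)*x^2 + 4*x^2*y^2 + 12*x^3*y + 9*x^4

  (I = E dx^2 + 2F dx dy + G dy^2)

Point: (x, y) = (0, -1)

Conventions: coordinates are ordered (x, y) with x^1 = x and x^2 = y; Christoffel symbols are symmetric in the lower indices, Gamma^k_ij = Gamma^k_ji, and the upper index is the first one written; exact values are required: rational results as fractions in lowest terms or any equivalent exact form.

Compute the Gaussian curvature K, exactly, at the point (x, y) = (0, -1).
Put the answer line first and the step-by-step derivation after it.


Answer: K = -38576/29929

E = 1/4, F = 0, G = 173/16, EG - F^2 = 173/64 at the point
E_x = 0, E_y = 0, F_x = -11/2, F_y = 0, G_x = -31/4, G_y = -169/8
E_yy = 0, F_xy = 3, G_xx = 5
Evaluate Brioschi's two determinant matrices M1, M2 and divide by (EG - F^2)^2.
M1 = [[-E_yy/2 + F_xy - G_xx/2, E_x/2, F_x - E_y/2], [F_y - G_x/2, E, F], [G_y/2, F, G]] = [[1/2, 0, -11/2], [31/8, 1/4, 0], [-169/16, 0, 173/16]]; det M1 = -843/64
M2 = [[0, E_y/2, G_x/2], [E_y/2, E, F], [G_x/2, F, G]] = [[0, 0, -31/8], [0, 1/4, 0], [-31/8, 0, 173/16]]; det M2 = -961/256
det M1 - det M2 = -2411/256; K = -2411/256 / (173/64)^2 = -38576/29929


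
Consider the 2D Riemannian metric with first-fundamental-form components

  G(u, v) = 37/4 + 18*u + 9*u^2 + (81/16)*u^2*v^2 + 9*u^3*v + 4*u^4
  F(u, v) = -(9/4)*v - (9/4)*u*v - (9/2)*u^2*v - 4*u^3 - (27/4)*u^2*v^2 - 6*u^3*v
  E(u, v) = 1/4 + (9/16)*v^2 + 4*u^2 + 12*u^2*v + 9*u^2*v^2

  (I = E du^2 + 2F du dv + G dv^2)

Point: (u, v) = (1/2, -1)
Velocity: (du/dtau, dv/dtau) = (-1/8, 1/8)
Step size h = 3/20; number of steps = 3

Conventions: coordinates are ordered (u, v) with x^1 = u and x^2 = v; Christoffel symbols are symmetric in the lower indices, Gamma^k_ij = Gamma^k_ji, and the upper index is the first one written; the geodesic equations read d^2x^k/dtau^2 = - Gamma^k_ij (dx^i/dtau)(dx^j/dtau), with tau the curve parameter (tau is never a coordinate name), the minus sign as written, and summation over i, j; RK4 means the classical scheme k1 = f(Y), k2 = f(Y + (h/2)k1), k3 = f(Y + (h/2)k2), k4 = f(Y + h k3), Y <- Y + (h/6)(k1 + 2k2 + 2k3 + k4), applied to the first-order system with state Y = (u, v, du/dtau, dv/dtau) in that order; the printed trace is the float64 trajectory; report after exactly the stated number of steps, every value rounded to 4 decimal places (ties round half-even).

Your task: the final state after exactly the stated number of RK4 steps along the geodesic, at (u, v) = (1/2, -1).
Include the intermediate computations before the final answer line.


f(Y) = (du/dtau, dv/dtau, -Gamma^u_ij Y'^i Y'^j, -Gamma^v_ij Y'^i Y'^j) with the Gammas evaluated at the stage position; h = 0.150000; intermediate values shown to 6 dp
step 0: u = 0.5000, v = -1.0000, du/dtau = -0.1250, dv/dtau = 0.1250
step 1:
  k1: at (u, v) = (0.500000, -1.000000), (du/dtau, dv/dtau) = (-0.125000, 0.125000); Gamma_uuu = 0.142933, Gamma_uuv = -5.402133, Gamma_uvv = -25.145867, Gamma_vuu = 0.113676, Gamma_vuv = 1.445638, Gamma_vvv = 3.652648; k1 = (-0.125000, 0.125000, 0.221854, -0.013673)
  k2: at (u, v) = (0.490625, -0.990625), (du/dtau, dv/dtau) = (-0.108361, 0.123975); Gamma_uuu = 0.097486, Gamma_uuv = -5.572792, Gamma_uvv = -26.379914, Gamma_vuu = 0.119801, Gamma_vuv = 1.477401, Gamma_vvv = 3.843922; k2 = (-0.108361, 0.123975, 0.254577, -0.020792)
  k3: at (u, v) = (0.491873, -0.990702), (du/dtau, dv/dtau) = (-0.105907, 0.123441); Gamma_uuu = 0.098962, Gamma_uuv = -5.563850, Gamma_uvv = -26.321785, Gamma_vuu = 0.119637, Gamma_vuv = 1.474610, Gamma_vvv = 3.831547; k3 = (-0.105907, 0.123441, 0.254496, -0.021170)
  k4: at (u, v) = (0.484114, -0.981484), (du/dtau, dv/dtau) = (-0.086826, 0.121825); Gamma_uuu = 0.053900, Gamma_uuv = -5.723762, Gamma_uvv = -27.507651, Gamma_vuu = 0.125835, Gamma_vuv = 1.502821, Gamma_vvv = 4.010499; k4 = (-0.086826, 0.121825, 0.286755, -0.028677)
  Y <- Y + (h/6)(k1 + 2k2 + 2k3 + k4): u = 0.4840, v = -0.9815, du/dtau = -0.0868, dv/dtau = 0.1218
step 2:
  k1: at (u, v) = (0.483991, -0.981459), (du/dtau, dv/dtau) = (-0.086831, 0.121843); Gamma_uuu = 0.053671, Gamma_uuv = -5.724863, Gamma_uvv = -27.515136, Gamma_vuu = 0.125865, Gamma_vuv = 1.503122, Gamma_vvv = 4.011952; k1 = (-0.086831, 0.121843, 0.286943, -0.028704)
  k2: at (u, v) = (0.477479, -0.972320), (du/dtau, dv/dtau) = (-0.065310, 0.119690); Gamma_uuu = 0.008682, Gamma_uuv = -5.876549, Gamma_uvv = -28.671036, Gamma_vuu = 0.132126, Gamma_vuv = 1.528492, Gamma_vvv = 4.181819; k2 = (-0.065310, 0.119690, 0.318824, -0.036575)
  k3: at (u, v) = (0.479093, -0.972482), (du/dtau, dv/dtau) = (-0.062919, 0.119100); Gamma_uuu = 0.011121, Gamma_uuv = -5.864115, Gamma_uvv = -28.588573, Gamma_vuu = 0.131797, Gamma_vuv = 1.524731, Gamma_vvv = 4.164517; k3 = (-0.062919, 0.119100, 0.317592, -0.036743)
  k4: at (u, v) = (0.474553, -0.963594), (du/dtau, dv/dtau) = (-0.039192, 0.116332); Gamma_uuu = -0.031697, Gamma_uuv = -6.000222, Gamma_uvv = -29.663732, Gamma_vuu = 0.137750, Gamma_vuv = 1.545263, Gamma_vvv = 4.315020; k4 = (-0.039192, 0.116332, 0.346776, -0.044516)
  Y <- Y + (h/6)(k1 + 2k2 + 2k3 + k4): u = 0.4744, v = -0.9636, du/dtau = -0.0392, dv/dtau = 0.1163
step 3:
  k1: at (u, v) = (0.474429, -0.963565), (du/dtau, dv/dtau) = (-0.039167, 0.116347); Gamma_uuu = -0.031963, Gamma_uuv = -6.001369, Gamma_uvv = -29.671747, Gamma_vuu = 0.137787, Gamma_vuv = 1.545572, Gamma_vvv = 4.316559; k1 = (-0.039167, 0.116347, 0.347006, -0.044556)
  k2: at (u, v) = (0.471491, -0.954839), (du/dtau, dv/dtau) = (-0.013142, 0.113005); Gamma_uuu = -0.073090, Gamma_uuv = -6.125128, Gamma_uvv = -30.688410, Gamma_vuu = 0.143459, Gamma_vuv = 1.562127, Gamma_vvv = 4.451716; k2 = (-0.013142, 0.113005, 0.373715, -0.052234)
  k3: at (u, v) = (0.473443, -0.955089), (du/dtau, dv/dtau) = (-0.011139, 0.112429); Gamma_uuu = -0.069709, Gamma_uuv = -6.109755, Gamma_uvv = -30.583390, Gamma_vuu = 0.142968, Gamma_vuv = 1.557557, Gamma_vvv = 4.430003; k3 = (-0.011139, 0.112429, 0.371290, -0.052113)
  k4: at (u, v) = (0.472758, -0.946700), (du/dtau, dv/dtau) = (0.016526, 0.108530); Gamma_uuu = -0.107232, Gamma_uuv = -6.215454, Gamma_uvv = -31.497529, Gamma_vuu = 0.148024, Gamma_vuv = 1.568587, Gamma_vvv = 4.541216; k4 = (0.016526, 0.108530, 0.393325, -0.059157)
  Y <- Y + (h/6)(k1 + 2k2 + 2k3 + k4): u = 0.4726, v = -0.9467, du/dtau = 0.0166, dv/dtau = 0.1085

Answer: u = 0.4726, v = -0.9467, du/dtau = 0.0166, dv/dtau = 0.1085


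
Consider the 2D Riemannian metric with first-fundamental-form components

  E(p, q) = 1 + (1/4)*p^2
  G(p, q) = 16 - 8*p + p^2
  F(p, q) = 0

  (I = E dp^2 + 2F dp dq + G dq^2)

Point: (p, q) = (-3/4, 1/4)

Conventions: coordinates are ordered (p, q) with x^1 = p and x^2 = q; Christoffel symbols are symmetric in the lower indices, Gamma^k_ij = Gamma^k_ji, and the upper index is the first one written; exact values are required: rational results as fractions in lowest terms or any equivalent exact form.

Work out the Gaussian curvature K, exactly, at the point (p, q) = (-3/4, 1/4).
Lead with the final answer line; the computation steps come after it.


Answer: K = 3072/101251

E = 73/64, F = 0, G = 361/16, EG - F^2 = 26353/1024 at the point
E_p = -3/8, E_q = 0, F_p = 0, F_q = 0, G_p = -19/2, G_q = 0
E_qq = 0, F_pq = 0, G_pp = 2
Compute both Brioschi determinants and normalise by (EG - F^2)^2.
M1 = [[-E_qq/2 + F_pq - G_pp/2, E_p/2, F_p - E_q/2], [F_q - G_p/2, E, F], [G_q/2, F, G]] = [[-1, -3/16, 0], [19/4, 73/64, 0], [0, 0, 361/16]]; det M1 = -361/64
M2 = [[0, E_q/2, G_p/2], [E_q/2, E, F], [G_p/2, F, G]] = [[0, 0, -19/4], [0, 73/64, 0], [-19/4, 0, 361/16]]; det M2 = -26353/1024
det M1 - det M2 = 20577/1024; K = 20577/1024 / (26353/1024)^2 = 3072/101251


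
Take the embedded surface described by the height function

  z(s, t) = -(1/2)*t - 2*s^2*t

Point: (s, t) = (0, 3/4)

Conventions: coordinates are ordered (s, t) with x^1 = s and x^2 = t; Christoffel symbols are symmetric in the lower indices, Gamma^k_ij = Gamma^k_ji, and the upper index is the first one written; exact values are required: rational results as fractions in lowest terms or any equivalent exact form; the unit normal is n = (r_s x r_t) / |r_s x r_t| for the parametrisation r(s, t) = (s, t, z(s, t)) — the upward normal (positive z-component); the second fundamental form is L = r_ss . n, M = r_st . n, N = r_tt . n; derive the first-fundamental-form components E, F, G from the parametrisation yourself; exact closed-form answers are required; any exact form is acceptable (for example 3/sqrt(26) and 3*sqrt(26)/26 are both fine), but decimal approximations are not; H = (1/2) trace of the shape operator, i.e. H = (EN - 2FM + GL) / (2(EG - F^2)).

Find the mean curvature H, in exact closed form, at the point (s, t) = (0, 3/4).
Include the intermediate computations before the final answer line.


z_s = 0, z_t = -1/2, z_ss = -3, z_st = 0, z_tt = 0
E = 1, F = 0, G = 5/4; answer radicand W^2 = 5/4
unnormalised second-form numerators: l = -3, m = 0, n = 0; L = l/sqrt(5/4), and similarly M = m/sqrt(W^2), N = n/sqrt(W^2)
H = (E*n - 2*F*m + G*l) / (2*(EG - F^2)*sqrt(W^2)); E*n - 2*F*m + G*l = -15/4, EG - F^2 = 5/4, so H = (-3/2)/sqrt(5/4)

Answer: H = -3*sqrt(5)/5


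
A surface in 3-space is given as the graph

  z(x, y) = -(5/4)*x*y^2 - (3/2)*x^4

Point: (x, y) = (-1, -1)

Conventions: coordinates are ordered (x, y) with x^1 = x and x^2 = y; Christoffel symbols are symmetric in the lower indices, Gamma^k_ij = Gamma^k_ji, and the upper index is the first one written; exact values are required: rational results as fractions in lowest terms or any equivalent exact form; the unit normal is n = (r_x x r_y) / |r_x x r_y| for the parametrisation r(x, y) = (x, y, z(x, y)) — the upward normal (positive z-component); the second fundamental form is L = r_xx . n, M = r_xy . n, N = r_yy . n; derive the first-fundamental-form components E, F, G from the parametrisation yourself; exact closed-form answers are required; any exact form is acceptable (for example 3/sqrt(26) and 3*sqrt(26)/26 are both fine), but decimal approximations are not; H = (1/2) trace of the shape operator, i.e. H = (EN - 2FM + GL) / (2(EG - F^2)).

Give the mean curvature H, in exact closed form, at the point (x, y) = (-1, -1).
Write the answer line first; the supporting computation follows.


Answer: H = -391*sqrt(53)/75843

z_x = 19/4, z_y = -5/2, z_xx = -18, z_xy = 5/2, z_yy = 5/2
E = 377/16, F = -95/8, G = 29/4; answer radicand W^2 = 477/16
unnormalised second-form numerators: l = -18, m = 5/2, n = 5/2; L = l/sqrt(477/16), and similarly M = m/sqrt(W^2), N = n/sqrt(W^2)
H = (E*n - 2*F*m + G*l) / (2*(EG - F^2)*sqrt(W^2)); E*n - 2*F*m + G*l = -391/32, EG - F^2 = 477/16, so H = (-391/1908)/sqrt(477/16)


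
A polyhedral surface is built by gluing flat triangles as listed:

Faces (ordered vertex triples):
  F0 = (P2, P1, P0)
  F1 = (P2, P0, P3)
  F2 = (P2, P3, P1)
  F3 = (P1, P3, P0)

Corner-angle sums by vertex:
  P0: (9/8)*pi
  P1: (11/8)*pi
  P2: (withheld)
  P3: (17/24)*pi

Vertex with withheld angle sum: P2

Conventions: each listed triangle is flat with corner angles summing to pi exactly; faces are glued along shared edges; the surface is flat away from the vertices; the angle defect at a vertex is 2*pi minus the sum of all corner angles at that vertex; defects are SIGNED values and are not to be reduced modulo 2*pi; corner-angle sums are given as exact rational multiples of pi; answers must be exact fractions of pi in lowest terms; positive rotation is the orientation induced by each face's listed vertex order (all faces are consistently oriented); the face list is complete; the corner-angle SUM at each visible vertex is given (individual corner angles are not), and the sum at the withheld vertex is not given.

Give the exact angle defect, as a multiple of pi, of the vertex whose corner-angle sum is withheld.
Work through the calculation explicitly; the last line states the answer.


V = 4, E = 6, F = 4; chi = V - E + F = 2
Gauss-Bonnet: total defect = 2*pi*chi = 4*pi; visible defects sum to (67/24)*pi

Answer: defect(P2) = (29/24)*pi


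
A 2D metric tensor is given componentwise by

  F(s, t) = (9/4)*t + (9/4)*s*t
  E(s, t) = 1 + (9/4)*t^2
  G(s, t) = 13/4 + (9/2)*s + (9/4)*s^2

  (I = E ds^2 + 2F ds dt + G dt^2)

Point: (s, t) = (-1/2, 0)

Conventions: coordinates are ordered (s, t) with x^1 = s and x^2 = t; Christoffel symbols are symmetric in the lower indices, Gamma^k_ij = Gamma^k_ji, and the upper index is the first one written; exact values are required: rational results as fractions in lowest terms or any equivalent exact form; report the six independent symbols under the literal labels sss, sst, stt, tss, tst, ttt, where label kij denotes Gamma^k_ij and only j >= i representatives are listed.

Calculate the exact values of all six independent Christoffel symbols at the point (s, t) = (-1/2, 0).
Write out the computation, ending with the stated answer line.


E = 1, F = 0, G = 25/16 at the point
E_s = 0, E_t = 0, F_s = 0, F_t = 9/8, G_s = 9/4, G_t = 0
EG - F^2 = 25/16;  g^inv = (16/25) * [[25/16, 0], [0, 1]]
first-kind symbols [ij,l] = (1/2)(d_i g_jl + d_j g_il - d_l g_ij): [ss,s] = E_s/2 = 0, [ss,t] = F_s - E_t/2 = 0, [st,s] = E_t/2 = 0, [st,t] = G_s/2 = 9/8, [tt,s] = F_t - G_s/2 = 0, [tt,t] = G_t/2 = 0
Gamma^s_ij = (G*[ij,s] - F*[ij,t])/(EG - F^2), Gamma^t_ij = (E*[ij,t] - F*[ij,s])/(EG - F^2)

Answer: Gamma_sss = 0, Gamma_sst = 0, Gamma_stt = 0, Gamma_tss = 0, Gamma_tst = 18/25, Gamma_ttt = 0


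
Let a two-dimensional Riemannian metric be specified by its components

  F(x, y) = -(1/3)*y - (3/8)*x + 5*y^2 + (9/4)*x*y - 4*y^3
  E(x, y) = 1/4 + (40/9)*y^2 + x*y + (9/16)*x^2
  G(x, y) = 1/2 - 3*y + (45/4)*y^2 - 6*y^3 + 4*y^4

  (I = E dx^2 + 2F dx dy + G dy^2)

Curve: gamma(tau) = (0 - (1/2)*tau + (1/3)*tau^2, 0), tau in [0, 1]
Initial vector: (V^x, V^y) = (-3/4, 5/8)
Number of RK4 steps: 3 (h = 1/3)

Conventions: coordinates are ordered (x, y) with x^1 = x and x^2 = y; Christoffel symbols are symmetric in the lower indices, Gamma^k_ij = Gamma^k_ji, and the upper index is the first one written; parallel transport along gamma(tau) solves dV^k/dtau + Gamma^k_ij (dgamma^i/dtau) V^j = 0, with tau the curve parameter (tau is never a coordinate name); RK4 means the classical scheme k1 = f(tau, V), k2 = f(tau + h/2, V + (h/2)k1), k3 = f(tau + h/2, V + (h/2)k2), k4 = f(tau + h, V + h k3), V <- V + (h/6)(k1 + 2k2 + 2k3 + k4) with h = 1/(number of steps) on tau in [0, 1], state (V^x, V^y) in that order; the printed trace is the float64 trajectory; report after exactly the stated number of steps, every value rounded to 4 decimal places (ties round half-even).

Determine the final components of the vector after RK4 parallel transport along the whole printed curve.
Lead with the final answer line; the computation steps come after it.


Answer: V^x = -0.7554, V^y = 0.7090

gamma'(tau) = (-1/2 + (2/3)*tau, 0); f(tau, V)^k = -Gamma^k_ij(gamma(tau)) gamma'^i(tau) V^j; h = 1/3; intermediate values shown to 6 dp
curve data and Christoffel symbols at the stage parameters:
  tau = 0.000000: gamma = (0.000000, 0.000000), gamma' = (-0.500000, 0.000000); Gamma_xxx = 0.000000, Gamma_xxy = 0.000000, Gamma_xyy = -1.333333, Gamma_yxx = -0.750000, Gamma_yxy = 0.000000, Gamma_yyy = -3.000000
  tau = 0.166667: gamma = (-0.074074, 0.000000), gamma' = (-0.388889, 0.000000); Gamma_xxx = -0.091002, Gamma_xxy = -0.147239, Gamma_xyy = -1.656442, Gamma_yxx = -0.670870, Gamma_yxy = 0.008180, Gamma_yyy = -2.907975
  tau = 0.333333: gamma = (-0.129630, 0.000000), gamma' = (-0.277778, 0.000000); Gamma_xxx = -0.167866, Gamma_xxy = -0.254449, Gamma_xyy = -1.881106, Gamma_yxx = -0.604050, Gamma_yxy = 0.024738, Gamma_yyy = -2.817115
  tau = 0.500000: gamma = (-0.166667, 0.000000), gamma' = (-0.166667, 0.000000); Gamma_xxx = -0.222222, Gamma_xxy = -0.323232, Gamma_xyy = -2.020202, Gamma_yxx = -0.555556, Gamma_yxy = 0.040404, Gamma_yyy = -2.747475
  tau = 0.666667: gamma = (-0.185185, 0.000000), gamma' = (-0.055556, 0.000000); Gamma_xxx = -0.250124, Gamma_xxy = -0.356612, Gamma_xyy = -2.086181, Gamma_yxx = -0.530075, Gamma_yxy = 0.049529, Gamma_yyy = -2.710253
  tau = 0.833333: gamma = (-0.185185, 0.000000), gamma' = (0.055556, 0.000000); Gamma_xxx = -0.250124, Gamma_xxy = -0.356612, Gamma_xyy = -2.086181, Gamma_yxx = -0.530075, Gamma_yxy = 0.049529, Gamma_yyy = -2.710253
  tau = 1.000000: gamma = (-0.166667, 0.000000), gamma' = (0.166667, 0.000000); Gamma_xxx = -0.222222, Gamma_xxy = -0.323232, Gamma_xyy = -2.020202, Gamma_yxx = -0.555556, Gamma_yxy = 0.040404, Gamma_yyy = -2.747475
step 0: V^x = -0.7500, V^y = 0.6250
step 1: k1 = (0.000000, 0.281250), k2 = (-0.011929, 0.197808), k3 = (-0.011062, 0.198282), k4 = (-0.013703, 0.131211); V <- V + (h/6)(k1 + 2k2 + 2k3 + k4): V^x = -0.7533, V^y = 0.6919
step 2: k1 = (-0.013779, 0.131155), k2 = (-0.010467, 0.074771), k3 = (-0.009982, 0.074656), k4 = (-0.003687, 0.024255); V <- V + (h/6)(k1 + 2k2 + 2k3 + k4): V^x = -0.7566, V^y = 0.7172
step 3: k1 = (-0.003695, 0.024253), k2 = (0.003767, -0.024282), k3 = (0.003624, -0.024223), k4 = (0.010224, -0.074715); V <- V + (h/6)(k1 + 2k2 + 2k3 + k4): V^x = -0.7554, V^y = 0.7090


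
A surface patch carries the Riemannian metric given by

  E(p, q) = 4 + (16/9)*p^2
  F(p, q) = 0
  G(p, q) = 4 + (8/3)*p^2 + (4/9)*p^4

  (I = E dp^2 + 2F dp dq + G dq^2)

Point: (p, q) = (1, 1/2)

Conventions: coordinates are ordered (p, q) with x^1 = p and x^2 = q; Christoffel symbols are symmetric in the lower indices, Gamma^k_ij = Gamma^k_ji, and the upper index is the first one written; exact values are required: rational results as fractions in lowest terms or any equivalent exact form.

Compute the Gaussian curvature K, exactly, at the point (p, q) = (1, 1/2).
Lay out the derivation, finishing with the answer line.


E = 52/9, F = 0, G = 64/9, EG - F^2 = 3328/81 at the point
E_p = 32/9, E_q = 0, F_p = 0, F_q = 0, G_p = 64/9, G_q = 0
E_qq = 0, F_pq = 0, G_pp = 32/3
Apply the Brioschi formula K = (det M1 - det M2)/(EG - F^2)^2 over the derivative matrices of E, F, G.
M1 = [[-E_qq/2 + F_pq - G_pp/2, E_p/2, F_p - E_q/2], [F_q - G_p/2, E, F], [G_q/2, F, G]] = [[-16/3, 16/9, 0], [-32/9, 52/9, 0], [0, 0, 64/9]]; det M1 = -126976/729
M2 = [[0, E_q/2, G_p/2], [E_q/2, E, F], [G_p/2, F, G]] = [[0, 0, 32/9], [0, 52/9, 0], [32/9, 0, 64/9]]; det M2 = -53248/729
det M1 - det M2 = -8192/81; K = -8192/81 / (3328/81)^2 = -81/1352

Answer: K = -81/1352


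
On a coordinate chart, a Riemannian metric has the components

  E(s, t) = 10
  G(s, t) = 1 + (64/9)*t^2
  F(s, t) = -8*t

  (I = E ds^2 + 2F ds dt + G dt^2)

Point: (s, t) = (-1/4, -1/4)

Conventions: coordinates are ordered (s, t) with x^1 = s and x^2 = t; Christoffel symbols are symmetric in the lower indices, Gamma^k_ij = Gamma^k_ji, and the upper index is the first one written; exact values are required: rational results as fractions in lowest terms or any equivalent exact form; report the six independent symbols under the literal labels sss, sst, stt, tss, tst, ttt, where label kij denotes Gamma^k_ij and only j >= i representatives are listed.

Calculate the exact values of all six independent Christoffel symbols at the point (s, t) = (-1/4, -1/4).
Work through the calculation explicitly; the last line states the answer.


E = 10, F = 2, G = 13/9 at the point
E_s = 0, E_t = 0, F_s = 0, F_t = -8, G_s = 0, G_t = -32/9
EG - F^2 = 94/9;  g^inv = (9/94) * [[13/9, -2], [-2, 10]]
first-kind symbols [ij,l] = (1/2)(d_i g_jl + d_j g_il - d_l g_ij): [ss,s] = E_s/2 = 0, [ss,t] = F_s - E_t/2 = 0, [st,s] = E_t/2 = 0, [st,t] = G_s/2 = 0, [tt,s] = F_t - G_s/2 = -8, [tt,t] = G_t/2 = -16/9
Gamma^s_ij = (G*[ij,s] - F*[ij,t])/(EG - F^2), Gamma^t_ij = (E*[ij,t] - F*[ij,s])/(EG - F^2)

Answer: Gamma_sss = 0, Gamma_sst = 0, Gamma_stt = -36/47, Gamma_tss = 0, Gamma_tst = 0, Gamma_ttt = -8/47


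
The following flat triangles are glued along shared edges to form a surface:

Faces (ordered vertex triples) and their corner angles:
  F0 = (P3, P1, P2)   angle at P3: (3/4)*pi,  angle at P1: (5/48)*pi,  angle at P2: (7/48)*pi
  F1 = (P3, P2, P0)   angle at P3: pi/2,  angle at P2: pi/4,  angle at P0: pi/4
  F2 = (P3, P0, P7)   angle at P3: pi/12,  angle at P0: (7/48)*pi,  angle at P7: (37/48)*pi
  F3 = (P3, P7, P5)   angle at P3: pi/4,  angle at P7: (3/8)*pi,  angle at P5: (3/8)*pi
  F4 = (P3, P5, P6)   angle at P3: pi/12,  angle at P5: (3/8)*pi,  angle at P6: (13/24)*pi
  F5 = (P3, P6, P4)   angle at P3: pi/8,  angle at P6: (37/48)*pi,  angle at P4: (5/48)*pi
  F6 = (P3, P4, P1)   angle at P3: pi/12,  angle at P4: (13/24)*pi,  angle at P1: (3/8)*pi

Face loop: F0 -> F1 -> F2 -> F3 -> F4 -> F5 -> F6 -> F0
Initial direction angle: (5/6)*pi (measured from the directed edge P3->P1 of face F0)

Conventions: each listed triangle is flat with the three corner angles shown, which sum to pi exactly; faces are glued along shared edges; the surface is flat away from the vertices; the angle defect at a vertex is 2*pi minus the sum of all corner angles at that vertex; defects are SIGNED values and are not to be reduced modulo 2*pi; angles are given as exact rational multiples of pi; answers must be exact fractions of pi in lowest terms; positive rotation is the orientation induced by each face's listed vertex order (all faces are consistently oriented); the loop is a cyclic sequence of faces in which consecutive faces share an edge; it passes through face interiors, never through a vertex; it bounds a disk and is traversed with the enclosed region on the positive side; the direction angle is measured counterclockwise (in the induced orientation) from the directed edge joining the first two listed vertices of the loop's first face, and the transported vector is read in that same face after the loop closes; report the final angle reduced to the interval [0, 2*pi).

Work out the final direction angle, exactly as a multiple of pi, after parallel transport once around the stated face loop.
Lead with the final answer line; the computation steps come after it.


Answer: final direction angle = (23/24)*pi

enclosed vertex P3: corner angles sum to (15/8)*pi, defect = 2*pi - (15/8)*pi = pi/8
the final direction is the initial angle plus the enclosed defects, taken mod 2*pi in the induced orientation
final angle = (5/6)*pi + pi/8 = (23/24)*pi (mod 2*pi)


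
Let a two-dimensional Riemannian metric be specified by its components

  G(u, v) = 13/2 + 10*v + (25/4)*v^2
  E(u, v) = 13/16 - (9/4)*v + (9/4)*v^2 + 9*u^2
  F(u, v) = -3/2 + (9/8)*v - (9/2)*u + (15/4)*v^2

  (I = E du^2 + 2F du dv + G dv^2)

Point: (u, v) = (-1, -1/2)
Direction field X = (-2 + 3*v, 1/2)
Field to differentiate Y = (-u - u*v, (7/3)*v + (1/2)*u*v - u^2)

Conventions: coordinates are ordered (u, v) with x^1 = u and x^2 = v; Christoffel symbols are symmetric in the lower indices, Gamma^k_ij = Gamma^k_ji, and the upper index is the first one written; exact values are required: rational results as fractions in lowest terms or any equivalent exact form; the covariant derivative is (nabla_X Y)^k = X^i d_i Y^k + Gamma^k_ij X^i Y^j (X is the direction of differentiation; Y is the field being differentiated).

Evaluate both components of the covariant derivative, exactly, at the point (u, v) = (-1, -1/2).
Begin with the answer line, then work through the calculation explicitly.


Answer: (nabla_X Y)^u = 11137/4880, (nabla_X Y)^v = -8317/1830

E = 23/2, F = 27/8, G = 49/16 at the point
E_u = -18, E_v = -9/2, F_u = -9/2, F_v = -21/8, G_u = 0, G_v = 15/4
EG - F^2 = 1525/64;  g^inv = (64/1525) * [[49/16, -27/8], [-27/8, 23/2]]
first-kind symbols [ij,l] = (1/2)(d_i g_jl + d_j g_il - d_l g_ij): [uu,u] = E_u/2 = -9, [uu,v] = F_u - E_v/2 = -9/4, [uv,u] = E_v/2 = -9/4, [uv,v] = G_u/2 = 0, [vv,u] = F_v - G_u/2 = -21/8, [vv,v] = G_v/2 = 15/8
Gamma^u_ij = (G*[ij,u] - F*[ij,v])/(EG - F^2), Gamma^v_ij = (E*[ij,v] - F*[ij,u])/(EG - F^2)
Gamma_uuu = -1278/1525, Gamma_uuv = -441/1525, Gamma_uvv = -1839/3050, Gamma_vuu = 288/1525, Gamma_vuv = 486/1525, Gamma_vvv = 1947/1525
X = (-7/2, 1/2), Y = (1/2, -23/12) at the point


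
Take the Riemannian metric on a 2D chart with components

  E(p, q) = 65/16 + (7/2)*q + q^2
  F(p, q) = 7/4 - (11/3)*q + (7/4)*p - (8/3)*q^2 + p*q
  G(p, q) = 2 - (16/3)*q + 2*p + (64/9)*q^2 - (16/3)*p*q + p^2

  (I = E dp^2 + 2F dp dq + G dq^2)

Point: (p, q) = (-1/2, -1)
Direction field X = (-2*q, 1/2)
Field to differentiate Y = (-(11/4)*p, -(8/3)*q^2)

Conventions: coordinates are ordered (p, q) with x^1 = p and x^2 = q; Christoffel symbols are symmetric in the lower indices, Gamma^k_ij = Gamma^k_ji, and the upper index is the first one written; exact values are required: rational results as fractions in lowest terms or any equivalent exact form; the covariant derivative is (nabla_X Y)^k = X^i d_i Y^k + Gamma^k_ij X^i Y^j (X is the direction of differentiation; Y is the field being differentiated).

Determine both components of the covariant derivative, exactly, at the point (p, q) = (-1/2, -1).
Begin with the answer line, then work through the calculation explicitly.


Answer: (nabla_X Y)^p = -37189/6676, (nabla_X Y)^q = 7907/3338

E = 25/16, F = 19/8, G = 397/36 at the point
E_p = 0, E_q = 3/2, F_p = 3/4, F_q = 7/6, G_p = 19/3, G_q = -152/9
EG - F^2 = 1669/144;  g^inv = (144/1669) * [[397/36, -19/8], [-19/8, 25/16]]
first-kind symbols [ij,l] = (1/2)(d_i g_jl + d_j g_il - d_l g_ij): [pp,p] = E_p/2 = 0, [pp,q] = F_p - E_q/2 = 0, [pq,p] = E_q/2 = 3/4, [pq,q] = G_p/2 = 19/6, [qq,p] = F_q - G_p/2 = -2, [qq,q] = G_q/2 = -76/9
Gamma^p_ij = (G*[ij,p] - F*[ij,q])/(EG - F^2), Gamma^q_ij = (E*[ij,q] - F*[ij,p])/(EG - F^2)
Gamma_ppp = 0, Gamma_ppq = 108/1669, Gamma_pqq = -288/1669, Gamma_qpp = 0, Gamma_qpq = 456/1669, Gamma_qqq = -1216/1669
X = (2, 1/2), Y = (11/8, -8/3) at the point
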